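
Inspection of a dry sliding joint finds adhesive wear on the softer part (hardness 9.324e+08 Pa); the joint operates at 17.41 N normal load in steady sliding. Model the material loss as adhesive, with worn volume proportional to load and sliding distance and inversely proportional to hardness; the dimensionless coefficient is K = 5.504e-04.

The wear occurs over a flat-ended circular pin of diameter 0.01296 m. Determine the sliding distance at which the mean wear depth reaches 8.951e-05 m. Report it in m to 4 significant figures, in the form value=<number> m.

All arithmetic runs at full float precision; quoted intermediates are rounded — rounded once at the end, at 4 significant figures.
Contact area A = π·d²/4 = π·(0.01296 m)²/4 = 1.319e-04 m².
As SI base values: W = 17.41 N, H = 9.324e+08 Pa, K = 5.504e-04.
Limit volume V_lim = h_lim·A = 8.951e-05 · 1.319e-04 = 1.181e-08 m³.
Sliding life L = V_lim·H/(K·W) = 1.181e-08 · 9.324e+08 / (5.504e-04 · 17.41) = 1149 m.

value=1149 m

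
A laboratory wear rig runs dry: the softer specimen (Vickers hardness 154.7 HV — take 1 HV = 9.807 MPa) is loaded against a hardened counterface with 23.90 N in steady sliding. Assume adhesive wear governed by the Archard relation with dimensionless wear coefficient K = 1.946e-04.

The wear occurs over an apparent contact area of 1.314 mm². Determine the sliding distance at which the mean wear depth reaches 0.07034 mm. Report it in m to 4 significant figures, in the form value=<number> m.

The algebra runs at full precision, and the intermediates are printed rounded. Rounded once at the end to 4 significant figures.
Hardness H = 154.7 HV × 9.807 MPa/HV = 1517 MPa = 1.517e+09 Pa.
Contact area A = 1.314 mm² = 1.314e-06 m².
Depth limit h_lim = 0.07034 mm = 7.034e-05 m.
Restated in SI base units: W = 23.90 N, H = 1.517e+09 Pa, K = 1.946e-04.
Volume at the limit: V_lim = h_lim·A = 7.034e-05 · 1.314e-06 = 9.243e-11 m³.
Sliding life L = V_lim·H/(K·W) = 9.243e-11 · 1.517e+09 / (1.946e-04 · 23.90) = 30.15 m.

value=30.15 m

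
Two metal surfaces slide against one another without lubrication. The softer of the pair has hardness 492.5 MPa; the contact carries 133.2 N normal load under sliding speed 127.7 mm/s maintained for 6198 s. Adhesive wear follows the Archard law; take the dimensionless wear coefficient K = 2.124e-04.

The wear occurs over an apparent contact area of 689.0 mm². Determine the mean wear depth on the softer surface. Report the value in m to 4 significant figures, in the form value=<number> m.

The intermediates appear rounded; each operation carries full float precision; rounded once at the end to 4 significant figures.
Convert: Sliding speed v = 127.7 mm/s = 0.1277 m/s. Path length L = v·t = 0.1277 m/s × 6198 s = 791.5 m.
Convert: Hardness H = 492.5 MPa = 4.925e+08 Pa.
Convert: Contact area A = 689.0 mm² = 6.890e-04 m².
Working in SI base units: W = 133.2 N, H = 4.925e+08 Pa, K = 2.124e-04.
Volume removed: V = K·W·L/H = 2.124e-04 · 133.2 · 791.5 / 4.925e+08 = 4.547e-08 m³.
Average depth h = V/A = 4.547e-08 / 6.890e-04 = 6.599e-05 m.

value=6.599e-05 m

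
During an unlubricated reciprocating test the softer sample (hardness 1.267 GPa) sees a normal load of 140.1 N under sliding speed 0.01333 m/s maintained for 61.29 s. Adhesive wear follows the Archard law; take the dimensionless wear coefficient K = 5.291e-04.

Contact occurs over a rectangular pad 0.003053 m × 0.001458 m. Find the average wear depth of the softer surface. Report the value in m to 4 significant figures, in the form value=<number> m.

Every step maintains full precision — the intermediates are shown rounded, and rounded just once to four significant figures.
Convert: Path length L = v·t = 0.01333 m/s × 61.29 s = 0.8170 m.
Convert: Hardness H = 1.267 GPa = 1.267e+09 Pa.
Convert: Contact area A = 0.003053 m × 0.001458 m = 4.451e-06 m².
As SI base values: W = 140.1 N, H = 1.267e+09 Pa, K = 5.291e-04.
Worn volume V = K·W·L/H = 5.291e-04 · 140.1 · 0.8170 / 1.267e+09 = 4.780e-11 m³.
Wear depth h = V/A = 4.780e-11 / 4.451e-06 = 1.074e-05 m.

value=1.074e-05 m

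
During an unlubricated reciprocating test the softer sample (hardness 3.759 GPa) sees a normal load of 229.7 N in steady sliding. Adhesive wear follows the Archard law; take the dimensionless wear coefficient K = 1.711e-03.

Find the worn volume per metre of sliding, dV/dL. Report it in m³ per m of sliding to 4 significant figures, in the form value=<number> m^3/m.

Shown intermediates are rounded; the computation runs at exact precision. Rounded once at the end to 4 significant digits.
Hardness H = 3.759 GPa = 3.759e+09 Pa.
Restated in SI base units: W = 229.7 N, H = 3.759e+09 Pa, K = 1.711e-03.
Rate of wear dV/dL = K·W/H, so: 1.711e-03 · 229.7 / 3.759e+09 = 1.046e-10 m³/m.

value=1.046e-10 m^3/m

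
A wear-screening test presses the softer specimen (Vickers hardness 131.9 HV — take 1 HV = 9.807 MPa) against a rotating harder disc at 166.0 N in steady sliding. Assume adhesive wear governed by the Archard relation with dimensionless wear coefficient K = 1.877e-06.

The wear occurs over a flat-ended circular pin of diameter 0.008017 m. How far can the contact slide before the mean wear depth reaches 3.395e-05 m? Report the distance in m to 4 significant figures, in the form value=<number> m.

value=7115 m

All arithmetic maintains full precision; intermediate values are shown rounded; one last rounding: 4 significant digits.
Convert: Hardness H = 131.9 HV × 9.807 MPa/HV = 1294 MPa = 1.294e+09 Pa.
Convert: Contact area A = π·d²/4 = π·(0.008017 m)²/4 = 5.048e-05 m².
Working in SI base units: W = 166.0 N, H = 1.294e+09 Pa, K = 1.877e-06.
Wearable volume V_lim = h_lim·A = 3.395e-05 · 5.048e-05 = 1.714e-09 m³.
Sliding life L = V_lim·H/(K·W) = 1.714e-09 · 1.294e+09 / (1.877e-06 · 166.0) = 7115 m.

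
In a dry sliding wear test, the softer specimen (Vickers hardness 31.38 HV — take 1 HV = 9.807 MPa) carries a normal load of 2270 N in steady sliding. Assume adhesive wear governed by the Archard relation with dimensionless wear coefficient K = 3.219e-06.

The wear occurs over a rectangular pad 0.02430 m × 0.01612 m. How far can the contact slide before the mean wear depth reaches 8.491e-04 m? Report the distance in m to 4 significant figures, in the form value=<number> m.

value=1.401e+04 m

Intermediates are shown rounded, and each operation keeps exact precision — rounded just once: 4 significant digits.
Convert: Hardness H = 31.38 HV × 9.807 MPa/HV = 307.7 MPa = 3.077e+08 Pa.
Convert: Contact area A = 0.02430 m × 0.01612 m = 3.917e-04 m².
As SI base values: W = 2270 N, H = 3.077e+08 Pa, K = 3.219e-06.
Volume at the limit: V_lim = h_lim·A = 8.491e-04 · 3.917e-04 = 3.326e-07 m³.
Thus life L = V_lim·H/(K·W) = 3.326e-07 · 3.077e+08 / (3.219e-06 · 2270) = 1.401e+04 m.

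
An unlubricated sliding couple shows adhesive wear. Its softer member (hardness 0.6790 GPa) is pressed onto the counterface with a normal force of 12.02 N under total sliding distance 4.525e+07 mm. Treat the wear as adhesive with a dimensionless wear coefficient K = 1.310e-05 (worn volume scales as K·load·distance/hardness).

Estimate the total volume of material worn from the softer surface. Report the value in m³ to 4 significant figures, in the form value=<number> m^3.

value=1.049e-08 m^3

All arithmetic maintains full float precision; intermediate values are shown rounded. Rounded just once: 4 significant figures.
Convert: Total distance L = 4.525e+07 mm = 4.525e+04 m.
Convert: Hardness H = 0.6790 GPa = 6.790e+08 Pa.
Working in SI base units: W = 12.02 N, H = 6.790e+08 Pa, K = 1.310e-05.
Apply Archard: V = K·W·L/H = 1.310e-05 · 12.02 · 4.525e+04 / 6.790e+08 = 1.049e-08 m³.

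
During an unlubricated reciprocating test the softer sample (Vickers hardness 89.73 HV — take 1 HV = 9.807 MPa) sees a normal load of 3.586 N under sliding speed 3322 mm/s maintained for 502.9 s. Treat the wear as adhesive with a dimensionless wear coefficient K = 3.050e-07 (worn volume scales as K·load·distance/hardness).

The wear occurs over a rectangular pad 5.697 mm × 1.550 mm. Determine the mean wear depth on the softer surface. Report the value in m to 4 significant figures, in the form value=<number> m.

value=2.351e-07 m

Intermediates appear rounded, and the algebra maintains full precision — rounded once at the end: four significant figures.
Sliding speed v = 3322 mm/s = 3.322 m/s. Distance covered L = v·t = 3.322 m/s × 502.9 s = 1671 m.
Hardness H = 89.73 HV × 9.807 MPa/HV = 880.0 MPa = 8.800e+08 Pa.
Pad sides 5.697 mm × 1.550 mm = 0.005697 m × 0.001550 m. Contact area A = 0.005697 m × 0.001550 m = 8.830e-06 m².
Restated in SI base units: W = 3.586 N, H = 8.800e+08 Pa, K = 3.050e-07.
Wear volume V = K·W·L/H = 3.050e-07 · 3.586 · 1671 / 8.800e+08 = 2.076e-12 m³.
Depth h = V/A = 2.076e-12 / 8.830e-06 = 2.351e-07 m.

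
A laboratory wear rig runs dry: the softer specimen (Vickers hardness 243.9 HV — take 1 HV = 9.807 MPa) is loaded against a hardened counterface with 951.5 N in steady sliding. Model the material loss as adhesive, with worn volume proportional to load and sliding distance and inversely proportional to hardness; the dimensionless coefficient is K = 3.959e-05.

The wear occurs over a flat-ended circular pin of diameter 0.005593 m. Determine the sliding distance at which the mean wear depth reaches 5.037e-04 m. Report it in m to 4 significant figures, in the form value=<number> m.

Intermediates are shown rounded, and every step maintains full float precision — rounded once at the end to 4 significant digits.
Convert: Hardness H = 243.9 HV × 9.807 MPa/HV = 2392 MPa = 2.392e+09 Pa.
Convert: Contact area A = π·d²/4 = π·(0.005593 m)²/4 = 2.457e-05 m².
Restated in SI base units: W = 951.5 N, H = 2.392e+09 Pa, K = 3.959e-05.
At the depth limit, V_lim = h_lim·A = 5.037e-04 · 2.457e-05 = 1.238e-08 m³.
Inverting, life L = V_lim·H/(K·W) = 1.238e-08 · 2.392e+09 / (3.959e-05 · 951.5) = 785.8 m.

value=785.8 m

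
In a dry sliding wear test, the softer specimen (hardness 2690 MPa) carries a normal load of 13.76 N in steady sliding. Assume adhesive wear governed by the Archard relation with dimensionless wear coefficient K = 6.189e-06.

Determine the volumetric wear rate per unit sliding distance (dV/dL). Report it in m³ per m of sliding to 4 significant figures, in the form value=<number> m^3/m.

value=3.166e-14 m^3/m

The computation maintains full precision, and quoted intermediates are rounded. Rounded once at the end to four significant digits.
Hardness H = 2690 MPa = 2.690e+09 Pa.
In SI base units, W = 13.76 N, H = 2.690e+09 Pa, K = 6.189e-06.
Volumetric rate dV/dL = K·W/H (no L dependence): 6.189e-06 · 13.76 / 2.690e+09 = 3.166e-14 m³/m.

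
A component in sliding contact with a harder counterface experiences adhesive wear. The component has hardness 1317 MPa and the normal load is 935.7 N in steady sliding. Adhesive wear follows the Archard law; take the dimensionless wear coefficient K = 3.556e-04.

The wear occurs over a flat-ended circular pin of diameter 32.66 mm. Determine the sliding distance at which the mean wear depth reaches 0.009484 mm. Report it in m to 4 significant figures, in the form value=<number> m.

value=31.45 m

The computation runs at full precision. Intermediates appear rounded; one final rounding, at 4 significant digits.
Hardness H = 1317 MPa = 1.317e+09 Pa.
Pin diameter d = 32.66 mm = 0.03266 m. Contact area A = π·d²/4 = π·(0.03266 m)²/4 = 8.378e-04 m².
Depth limit h_lim = 0.009484 mm = 9.484e-06 m.
In SI base units, W = 935.7 N, H = 1.317e+09 Pa, K = 3.556e-04.
Limit volume V_lim = h_lim·A = 9.484e-06 · 8.378e-04 = 7.945e-09 m³.
So the life L = V_lim·H/(K·W) = 7.945e-09 · 1.317e+09 / (3.556e-04 · 935.7) = 31.45 m.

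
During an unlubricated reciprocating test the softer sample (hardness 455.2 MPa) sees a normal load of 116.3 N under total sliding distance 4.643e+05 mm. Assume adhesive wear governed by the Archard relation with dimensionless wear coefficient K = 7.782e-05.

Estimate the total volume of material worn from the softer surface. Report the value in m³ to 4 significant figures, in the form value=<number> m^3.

value=9.231e-09 m^3

The intermediates are displayed rounded, and all working math holds full precision, and one last rounding, at four significant digits.
Convert: Distance L = 4.643e+05 mm = 464.3 m.
Convert: Hardness H = 455.2 MPa = 4.552e+08 Pa.
Working in SI base units: W = 116.3 N, H = 4.552e+08 Pa, K = 7.782e-05.
Worn volume V = K·W·L/H = 7.782e-05 · 116.3 · 464.3 / 4.552e+08 = 9.231e-09 m³.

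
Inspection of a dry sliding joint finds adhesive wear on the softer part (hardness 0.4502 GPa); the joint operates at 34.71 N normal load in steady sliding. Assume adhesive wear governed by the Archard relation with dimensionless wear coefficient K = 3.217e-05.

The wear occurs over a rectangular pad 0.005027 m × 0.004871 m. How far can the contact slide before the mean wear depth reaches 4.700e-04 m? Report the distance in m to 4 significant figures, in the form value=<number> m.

All working math keeps full precision. Printed values are rounded; rounded just once, at 4 significant figures.
Convert: Hardness H = 0.4502 GPa = 4.502e+08 Pa.
Convert: Contact area A = 0.005027 m × 0.004871 m = 2.449e-05 m².
Collected in SI base units: W = 34.71 N, H = 4.502e+08 Pa, K = 3.217e-05.
At the depth limit, V_lim = h_lim·A = 4.700e-04 · 2.449e-05 = 1.151e-08 m³.
Inverting, life L = V_lim·H/(K·W) = 1.151e-08 · 4.502e+08 / (3.217e-05 · 34.71) = 4640 m.

value=4640 m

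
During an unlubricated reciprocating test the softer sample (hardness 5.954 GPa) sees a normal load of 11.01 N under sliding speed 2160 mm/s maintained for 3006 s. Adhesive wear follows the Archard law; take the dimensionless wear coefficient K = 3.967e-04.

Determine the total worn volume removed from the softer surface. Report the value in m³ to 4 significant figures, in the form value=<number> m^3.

value=4.763e-09 m^3

The intermediates are shown rounded; all arithmetic keeps full float precision; one last rounding to four significant figures.
Sliding speed v = 2160 mm/s = 2.160 m/s. The distance L = v·t = 2.160 m/s × 3006 s = 6493 m.
Hardness H = 5.954 GPa = 5.954e+09 Pa.
Expressed in SI base units: W = 11.01 N, H = 5.954e+09 Pa, K = 3.967e-04.
Worn volume V = K·W·L/H = 3.967e-04 · 11.01 · 6493 / 5.954e+09 = 4.763e-09 m³.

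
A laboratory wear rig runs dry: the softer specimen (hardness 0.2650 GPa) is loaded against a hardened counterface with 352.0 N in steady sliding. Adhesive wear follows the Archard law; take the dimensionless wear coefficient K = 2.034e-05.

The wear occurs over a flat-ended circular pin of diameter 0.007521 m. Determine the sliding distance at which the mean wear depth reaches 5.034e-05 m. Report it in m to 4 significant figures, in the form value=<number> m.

Shown intermediates are rounded — all working math carries full precision; rounded just once to four significant digits.
Convert: Hardness H = 0.2650 GPa = 2.650e+08 Pa.
Convert: Contact area A = π·d²/4 = π·(0.007521 m)²/4 = 4.443e-05 m².
In SI base units: W = 352.0 N, H = 2.650e+08 Pa, K = 2.034e-05.
Volume at the limit: V_lim = h_lim·A = 5.034e-05 · 4.443e-05 = 2.236e-09 m³.
So the life L = V_lim·H/(K·W) = 2.236e-09 · 2.650e+08 / (2.034e-05 · 352.0) = 82.78 m.

value=82.78 m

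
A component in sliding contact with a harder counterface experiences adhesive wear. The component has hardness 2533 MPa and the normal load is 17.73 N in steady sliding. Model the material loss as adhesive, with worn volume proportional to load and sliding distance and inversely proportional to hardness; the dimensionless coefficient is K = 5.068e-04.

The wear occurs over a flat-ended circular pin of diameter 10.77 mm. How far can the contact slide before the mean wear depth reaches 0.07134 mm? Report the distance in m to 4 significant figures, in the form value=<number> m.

Intermediate values are displayed rounded; the algebra holds full precision — a lone final rounding to four significant figures.
Hardness H = 2533 MPa = 2.533e+09 Pa.
Pin diameter d = 10.77 mm = 0.01077 m. Contact area A = π·d²/4 = π·(0.01077 m)²/4 = 9.110e-05 m².
Depth limit h_lim = 0.07134 mm = 7.134e-05 m.
Restated in SI base units: W = 17.73 N, H = 2.533e+09 Pa, K = 5.068e-04.
Wearable volume V_lim = h_lim·A = 7.134e-05 · 9.110e-05 = 6.499e-09 m³.
Sliding life L = V_lim·H/(K·W) = 6.499e-09 · 2.533e+09 / (5.068e-04 · 17.73) = 1832 m.

value=1832 m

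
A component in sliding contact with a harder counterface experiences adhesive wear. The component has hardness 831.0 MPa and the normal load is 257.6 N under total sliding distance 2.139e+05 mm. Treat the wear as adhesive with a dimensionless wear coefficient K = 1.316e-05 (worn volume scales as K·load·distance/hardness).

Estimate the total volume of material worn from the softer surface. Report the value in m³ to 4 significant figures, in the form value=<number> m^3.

Intermediate values appear rounded; the algebra keeps exact precision; rounded once at the end: four significant figures.
Sliding distance L = 2.139e+05 mm = 213.9 m.
Hardness H = 831.0 MPa = 8.310e+08 Pa.
As SI base values: W = 257.6 N, H = 8.310e+08 Pa, K = 1.316e-05.
Worn volume V = K·W·L/H = 1.316e-05 · 257.6 · 213.9 / 8.310e+08 = 8.726e-10 m³.

value=8.726e-10 m^3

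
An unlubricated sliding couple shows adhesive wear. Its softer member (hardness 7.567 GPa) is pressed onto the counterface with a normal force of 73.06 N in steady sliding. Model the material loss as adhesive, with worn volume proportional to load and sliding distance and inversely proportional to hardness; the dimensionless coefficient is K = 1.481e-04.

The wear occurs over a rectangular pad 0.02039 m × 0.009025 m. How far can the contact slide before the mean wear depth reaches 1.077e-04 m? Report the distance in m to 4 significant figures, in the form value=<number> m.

Intermediates appear rounded. The algebra runs at exact precision — a single final rounding: 4 significant figures.
Hardness H = 7.567 GPa = 7.567e+09 Pa.
Contact area A = 0.02039 m × 0.009025 m = 1.840e-04 m².
In SI base units, W = 73.06 N, H = 7.567e+09 Pa, K = 1.481e-04.
Permissible volume V_lim = h_lim·A = 1.077e-04 · 1.840e-04 = 1.982e-08 m³.
Thus life L = V_lim·H/(K·W) = 1.982e-08 · 7.567e+09 / (1.481e-04 · 73.06) = 1.386e+04 m.

value=1.386e+04 m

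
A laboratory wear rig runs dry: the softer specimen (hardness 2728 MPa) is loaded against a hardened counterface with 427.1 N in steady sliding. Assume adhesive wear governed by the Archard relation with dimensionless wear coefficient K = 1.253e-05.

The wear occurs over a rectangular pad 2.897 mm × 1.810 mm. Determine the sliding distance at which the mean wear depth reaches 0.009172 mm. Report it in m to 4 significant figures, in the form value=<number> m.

All working math holds full float precision, and the intermediates are printed rounded — one last rounding, at 4 significant digits.
Hardness H = 2728 MPa = 2.728e+09 Pa.
Pad sides 2.897 mm × 1.810 mm = 0.002897 m × 0.001810 m. Contact area A = 0.002897 m × 0.001810 m = 5.244e-06 m².
Depth limit h_lim = 0.009172 mm = 9.172e-06 m.
Restated in SI base units: W = 427.1 N, H = 2.728e+09 Pa, K = 1.253e-05.
Limit volume V_lim = h_lim·A = 9.172e-06 · 5.244e-06 = 4.809e-11 m³.
So the life L = V_lim·H/(K·W) = 4.809e-11 · 2.728e+09 / (1.253e-05 · 427.1) = 24.52 m.

value=24.52 m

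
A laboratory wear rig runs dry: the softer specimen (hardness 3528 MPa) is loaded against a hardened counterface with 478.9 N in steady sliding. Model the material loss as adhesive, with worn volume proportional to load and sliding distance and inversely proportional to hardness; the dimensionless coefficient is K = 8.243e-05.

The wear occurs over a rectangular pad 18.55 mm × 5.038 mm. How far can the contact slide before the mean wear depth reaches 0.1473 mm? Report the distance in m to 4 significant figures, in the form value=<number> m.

value=1230 m

The intermediates appear rounded, and the computation maintains full precision — one last rounding, at 4 significant figures.
Hardness H = 3528 MPa = 3.528e+09 Pa.
Pad sides 18.55 mm × 5.038 mm = 0.01855 m × 0.005038 m. Contact area A = 0.01855 m × 0.005038 m = 9.345e-05 m².
Depth limit h_lim = 0.1473 mm = 1.473e-04 m.
Restated in SI base units: W = 478.9 N, H = 3.528e+09 Pa, K = 8.243e-05.
Volume at the limit: V_lim = h_lim·A = 1.473e-04 · 9.345e-05 = 1.377e-08 m³.
Sliding life L = V_lim·H/(K·W) = 1.377e-08 · 3.528e+09 / (8.243e-05 · 478.9) = 1230 m.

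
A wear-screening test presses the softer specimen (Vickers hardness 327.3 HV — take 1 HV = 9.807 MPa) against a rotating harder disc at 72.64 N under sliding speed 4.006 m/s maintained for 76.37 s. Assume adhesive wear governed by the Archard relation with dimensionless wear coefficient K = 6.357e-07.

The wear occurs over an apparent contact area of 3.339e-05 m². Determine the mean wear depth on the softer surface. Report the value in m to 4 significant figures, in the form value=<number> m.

Intermediate values are displayed rounded; every step carries full float precision; rounded just once: four significant digits.
Convert: Total distance L = v·t = 4.006 m/s × 76.37 s = 305.9 m.
Convert: Hardness H = 327.3 HV × 9.807 MPa/HV = 3210 MPa = 3.210e+09 Pa.
SI base units throughout: W = 72.64 N, H = 3.210e+09 Pa, K = 6.357e-07.
Volume removed: V = K·W·L/H = 6.357e-07 · 72.64 · 305.9 / 3.210e+09 = 4.401e-12 m³.
Mean wear depth h = V/A = 4.401e-12 / 3.339e-05 = 1.318e-07 m.

value=1.318e-07 m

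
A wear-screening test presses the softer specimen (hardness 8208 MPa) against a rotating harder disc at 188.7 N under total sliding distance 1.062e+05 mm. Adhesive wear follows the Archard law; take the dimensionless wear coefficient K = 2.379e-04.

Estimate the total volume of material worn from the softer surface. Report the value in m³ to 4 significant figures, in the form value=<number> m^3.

value=5.808e-10 m^3

Displayed values are rounded; the computation maintains full float precision; rounded just once: four significant figures.
Convert: Distance L = 1.062e+05 mm = 106.2 m.
Convert: Hardness H = 8208 MPa = 8.208e+09 Pa.
Restated in SI base units: W = 188.7 N, H = 8.208e+09 Pa, K = 2.379e-04.
Worn volume V = K·W·L/H = 2.379e-04 · 188.7 · 106.2 / 8.208e+09 = 5.808e-10 m³.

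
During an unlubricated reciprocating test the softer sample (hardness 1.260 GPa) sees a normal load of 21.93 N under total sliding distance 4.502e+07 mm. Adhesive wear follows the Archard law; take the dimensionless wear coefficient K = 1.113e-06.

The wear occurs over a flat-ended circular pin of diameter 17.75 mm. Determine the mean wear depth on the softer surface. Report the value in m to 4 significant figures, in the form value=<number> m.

Shown intermediates are rounded — the algebra runs at full float precision; a lone final rounding to four significant figures.
Distance L = 4.502e+07 mm = 4.502e+04 m.
Hardness H = 1.260 GPa = 1.260e+09 Pa.
Pin diameter d = 17.75 mm = 0.01775 m. Contact area A = π·d²/4 = π·(0.01775 m)²/4 = 2.474e-04 m².
Collected in SI base units: W = 21.93 N, H = 1.260e+09 Pa, K = 1.113e-06.
Archard relation: V = K·W·L/H = 1.113e-06 · 21.93 · 4.502e+04 / 1.260e+09 = 8.721e-10 m³.
Mean wear depth h = V/A = 8.721e-10 / 2.474e-04 = 3.524e-06 m.

value=3.524e-06 m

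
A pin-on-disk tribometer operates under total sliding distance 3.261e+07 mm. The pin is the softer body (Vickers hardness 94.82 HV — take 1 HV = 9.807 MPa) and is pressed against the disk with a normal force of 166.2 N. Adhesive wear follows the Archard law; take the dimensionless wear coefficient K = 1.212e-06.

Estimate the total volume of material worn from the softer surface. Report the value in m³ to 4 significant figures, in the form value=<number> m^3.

The algebra carries full precision. Intermediate values are printed rounded. Rounded once at the end: 4 significant figures.
Distance L = 3.261e+07 mm = 3.261e+04 m.
Hardness H = 94.82 HV × 9.807 MPa/HV = 929.9 MPa = 9.299e+08 Pa.
Collected in SI base units: W = 166.2 N, H = 9.299e+08 Pa, K = 1.212e-06.
Archard volume V = K·W·L/H = 1.212e-06 · 166.2 · 3.261e+04 / 9.299e+08 = 7.064e-09 m³.

value=7.064e-09 m^3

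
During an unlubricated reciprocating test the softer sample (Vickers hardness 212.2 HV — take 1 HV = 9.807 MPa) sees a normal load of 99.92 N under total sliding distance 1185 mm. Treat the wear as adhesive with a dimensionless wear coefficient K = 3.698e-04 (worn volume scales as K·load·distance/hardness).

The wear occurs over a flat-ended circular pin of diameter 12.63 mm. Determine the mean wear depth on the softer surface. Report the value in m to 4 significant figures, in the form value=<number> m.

value=1.679e-07 m

Intermediate values appear rounded; all arithmetic carries exact precision, and a lone final rounding: 4 significant figures.
Total distance L = 1185 mm = 1.185 m.
Hardness H = 212.2 HV × 9.807 MPa/HV = 2081 MPa = 2.081e+09 Pa.
Pin diameter d = 12.63 mm = 0.01263 m. Contact area A = π·d²/4 = π·(0.01263 m)²/4 = 1.253e-04 m².
In SI base units, W = 99.92 N, H = 2.081e+09 Pa, K = 3.698e-04.
By Archard's law, V = K·W·L/H = 3.698e-04 · 99.92 · 1.185 / 2.081e+09 = 2.104e-11 m³.
Wear depth h = V/A = 2.104e-11 / 1.253e-04 = 1.679e-07 m.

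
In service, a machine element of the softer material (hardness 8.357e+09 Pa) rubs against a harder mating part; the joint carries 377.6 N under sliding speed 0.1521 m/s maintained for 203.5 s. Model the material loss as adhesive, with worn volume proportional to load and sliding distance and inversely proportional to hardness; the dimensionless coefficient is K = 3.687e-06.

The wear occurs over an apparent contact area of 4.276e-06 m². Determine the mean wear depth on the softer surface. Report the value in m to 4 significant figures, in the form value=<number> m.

The computation keeps full precision. Printed values are rounded, and one last rounding: 4 significant digits.
Convert: The distance L = v·t = 0.1521 m/s × 203.5 s = 30.95 m.
Working in SI base units: W = 377.6 N, H = 8.357e+09 Pa, K = 3.687e-06.
Archard relation: V = K·W·L/H = 3.687e-06 · 377.6 · 30.95 / 8.357e+09 = 5.156e-12 m³.
Depth of wear h = V/A = 5.156e-12 / 4.276e-06 = 1.206e-06 m.

value=1.206e-06 m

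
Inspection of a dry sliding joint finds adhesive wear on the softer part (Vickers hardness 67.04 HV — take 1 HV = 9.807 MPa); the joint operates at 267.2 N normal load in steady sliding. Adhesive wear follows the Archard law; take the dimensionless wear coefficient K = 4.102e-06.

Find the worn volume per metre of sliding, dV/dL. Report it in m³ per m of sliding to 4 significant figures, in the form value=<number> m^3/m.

value=1.667e-12 m^3/m

Intermediate values appear rounded. Each operation holds full precision. Rounded once at the end, at 4 significant digits.
Convert: Hardness H = 67.04 HV × 9.807 MPa/HV = 657.5 MPa = 6.575e+08 Pa.
In SI base units, W = 267.2 N, H = 6.575e+08 Pa, K = 4.102e-06.
Wear rate dV/dL = K·W/H: 4.102e-06 · 267.2 / 6.575e+08 = 1.667e-12 m³/m.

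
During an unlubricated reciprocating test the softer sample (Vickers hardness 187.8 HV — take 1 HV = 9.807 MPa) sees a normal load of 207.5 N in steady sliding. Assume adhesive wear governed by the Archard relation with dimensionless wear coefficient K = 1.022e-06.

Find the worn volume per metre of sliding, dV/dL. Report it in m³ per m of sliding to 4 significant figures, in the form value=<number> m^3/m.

value=1.151e-13 m^3/m

Shown intermediates are rounded; all working math holds full float precision, and a lone final rounding to four significant figures.
Hardness H = 187.8 HV × 9.807 MPa/HV = 1842 MPa = 1.842e+09 Pa.
In SI base units, W = 207.5 N, H = 1.842e+09 Pa, K = 1.022e-06.
The wear rate dV/dL = K·W/H — distance-free: 1.022e-06 · 207.5 / 1.842e+09 = 1.151e-13 m³/m.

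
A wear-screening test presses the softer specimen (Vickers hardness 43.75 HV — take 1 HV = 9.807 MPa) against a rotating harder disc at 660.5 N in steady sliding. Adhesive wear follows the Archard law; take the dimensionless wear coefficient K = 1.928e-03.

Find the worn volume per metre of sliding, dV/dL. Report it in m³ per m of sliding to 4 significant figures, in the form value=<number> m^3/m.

Each operation maintains full precision, and intermediate values are printed rounded, and a single final rounding: four significant figures.
Hardness H = 43.75 HV × 9.807 MPa/HV = 429.1 MPa = 4.291e+08 Pa.
In SI base units, W = 660.5 N, H = 4.291e+08 Pa, K = 1.928e-03.
Wear rate dV/dL = K·W/H, per unit distance: 1.928e-03 · 660.5 / 4.291e+08 = 2.968e-09 m³/m.

value=2.968e-09 m^3/m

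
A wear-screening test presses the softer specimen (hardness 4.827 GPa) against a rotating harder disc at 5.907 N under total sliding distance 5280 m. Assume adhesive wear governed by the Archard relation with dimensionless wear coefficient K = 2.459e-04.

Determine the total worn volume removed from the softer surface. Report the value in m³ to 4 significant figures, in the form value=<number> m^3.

value=1.589e-09 m^3

Every step keeps exact precision, and intermediates appear rounded. Rounded once at the end, at four significant figures.
Convert: Hardness H = 4.827 GPa = 4.827e+09 Pa.
Restated in SI base units: W = 5.907 N, H = 4.827e+09 Pa, K = 2.459e-04.
Wear volume V = K·W·L/H = 2.459e-04 · 5.907 · 5280 / 4.827e+09 = 1.589e-09 m³.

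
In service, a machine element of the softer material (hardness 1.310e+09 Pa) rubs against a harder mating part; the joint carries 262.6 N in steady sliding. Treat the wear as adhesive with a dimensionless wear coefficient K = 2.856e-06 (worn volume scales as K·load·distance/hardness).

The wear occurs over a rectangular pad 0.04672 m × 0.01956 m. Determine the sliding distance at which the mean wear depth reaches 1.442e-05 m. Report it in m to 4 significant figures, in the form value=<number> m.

value=2.302e+04 m

Each operation carries full precision; intermediates are shown rounded, and a lone final rounding, at four significant figures.
Convert: Contact area A = 0.04672 m × 0.01956 m = 9.138e-04 m².
As SI base values: W = 262.6 N, H = 1.310e+09 Pa, K = 2.856e-06.
Limit volume V_lim = h_lim·A = 1.442e-05 · 9.138e-04 = 1.318e-08 m³.
Sliding life L = V_lim·H/(K·W) = 1.318e-08 · 1.310e+09 / (2.856e-06 · 262.6) = 2.302e+04 m.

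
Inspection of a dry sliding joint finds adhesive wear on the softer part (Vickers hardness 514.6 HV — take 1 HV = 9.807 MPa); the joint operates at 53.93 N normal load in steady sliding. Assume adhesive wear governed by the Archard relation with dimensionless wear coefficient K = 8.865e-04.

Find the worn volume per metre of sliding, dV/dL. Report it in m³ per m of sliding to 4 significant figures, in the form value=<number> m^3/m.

value=9.473e-12 m^3/m

All arithmetic holds exact precision. The intermediates are shown rounded, and one last rounding to 4 significant digits.
Hardness H = 514.6 HV × 9.807 MPa/HV = 5047 MPa = 5.047e+09 Pa.
Collected in SI base units: W = 53.93 N, H = 5.047e+09 Pa, K = 8.865e-04.
Sliding wear rate dV/dL = K·W/H: 8.865e-04 · 53.93 / 5.047e+09 = 9.473e-12 m³/m.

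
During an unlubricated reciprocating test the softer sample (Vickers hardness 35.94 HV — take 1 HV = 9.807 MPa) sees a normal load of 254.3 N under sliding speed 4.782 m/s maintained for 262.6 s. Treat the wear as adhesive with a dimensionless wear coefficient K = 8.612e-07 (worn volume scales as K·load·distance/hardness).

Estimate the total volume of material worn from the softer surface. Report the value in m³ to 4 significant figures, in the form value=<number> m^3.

value=7.803e-10 m^3

The computation holds exact precision — the intermediates are printed rounded — rounded just once: 4 significant digits.
Convert: Distance covered L = v·t = 4.782 m/s × 262.6 s = 1256 m.
Convert: Hardness H = 35.94 HV × 9.807 MPa/HV = 352.5 MPa = 3.525e+08 Pa.
Restated in SI base units: W = 254.3 N, H = 3.525e+08 Pa, K = 8.612e-07.
Worn volume V = K·W·L/H = 8.612e-07 · 254.3 · 1256 / 3.525e+08 = 7.803e-10 m³.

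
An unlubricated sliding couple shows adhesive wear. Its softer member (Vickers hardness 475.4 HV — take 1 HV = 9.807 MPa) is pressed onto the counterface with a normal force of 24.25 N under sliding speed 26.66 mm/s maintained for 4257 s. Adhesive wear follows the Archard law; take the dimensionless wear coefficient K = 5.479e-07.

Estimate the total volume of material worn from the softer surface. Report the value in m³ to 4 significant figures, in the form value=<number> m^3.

value=3.234e-13 m^3

The intermediates are printed rounded; all working math keeps exact precision, and rounded just once: four significant digits.
Sliding speed v = 26.66 mm/s = 0.02666 m/s. Path length L = v·t = 0.02666 m/s × 4257 s = 113.5 m.
Hardness H = 475.4 HV × 9.807 MPa/HV = 4662 MPa = 4.662e+09 Pa.
SI base units throughout: W = 24.25 N, H = 4.662e+09 Pa, K = 5.479e-07.
Archard volume V = K·W·L/H = 5.479e-07 · 24.25 · 113.5 / 4.662e+09 = 3.234e-13 m³.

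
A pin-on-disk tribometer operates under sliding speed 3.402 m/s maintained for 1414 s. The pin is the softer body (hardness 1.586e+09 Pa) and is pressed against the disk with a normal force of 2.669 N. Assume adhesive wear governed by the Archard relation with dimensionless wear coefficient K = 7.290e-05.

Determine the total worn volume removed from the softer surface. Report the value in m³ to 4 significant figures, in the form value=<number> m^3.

value=5.901e-10 m^3

Printed values are rounded, and the algebra carries full precision — a single final rounding to four significant figures.
Convert: Path length L = v·t = 3.402 m/s × 1414 s = 4810 m.
Working in SI base units: W = 2.669 N, H = 1.586e+09 Pa, K = 7.290e-05.
By Archard's law, V = K·W·L/H = 7.290e-05 · 2.669 · 4810 / 1.586e+09 = 5.901e-10 m³.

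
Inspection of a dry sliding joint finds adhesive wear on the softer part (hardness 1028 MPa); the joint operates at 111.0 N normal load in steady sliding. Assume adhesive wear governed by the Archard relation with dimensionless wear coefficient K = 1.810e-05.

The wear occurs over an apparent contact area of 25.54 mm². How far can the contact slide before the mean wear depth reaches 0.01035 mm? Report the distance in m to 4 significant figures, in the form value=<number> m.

The algebra holds full float precision; intermediate values are shown rounded — one final rounding to 4 significant digits.
Convert: Hardness H = 1028 MPa = 1.028e+09 Pa.
Convert: Contact area A = 25.54 mm² = 2.554e-05 m².
Convert: Depth limit h_lim = 0.01035 mm = 1.035e-05 m.
In SI base units: W = 111.0 N, H = 1.028e+09 Pa, K = 1.810e-05.
Wearable volume V_lim = h_lim·A = 1.035e-05 · 2.554e-05 = 2.643e-10 m³.
Sliding life L = V_lim·H/(K·W) = 2.643e-10 · 1.028e+09 / (1.810e-05 · 111.0) = 135.3 m.

value=135.3 m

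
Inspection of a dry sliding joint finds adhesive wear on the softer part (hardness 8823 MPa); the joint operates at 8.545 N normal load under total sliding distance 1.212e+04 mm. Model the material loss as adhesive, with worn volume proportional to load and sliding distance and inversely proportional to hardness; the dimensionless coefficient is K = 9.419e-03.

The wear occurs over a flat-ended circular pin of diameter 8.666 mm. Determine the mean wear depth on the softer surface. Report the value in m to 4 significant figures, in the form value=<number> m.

value=1.874e-06 m

The computation maintains exact precision. The intermediates are shown rounded; rounded once at the end, at four significant figures.
Total distance L = 1.212e+04 mm = 12.12 m.
Hardness H = 8823 MPa = 8.823e+09 Pa.
Pin diameter d = 8.666 mm = 0.008666 m. Contact area A = π·d²/4 = π·(0.008666 m)²/4 = 5.898e-05 m².
Collected in SI base units: W = 8.545 N, H = 8.823e+09 Pa, K = 9.419e-03.
Wear volume V = K·W·L/H = 9.419e-03 · 8.545 · 12.12 / 8.823e+09 = 1.106e-10 m³.
Mean depth h = V/A = 1.106e-10 / 5.898e-05 = 1.874e-06 m.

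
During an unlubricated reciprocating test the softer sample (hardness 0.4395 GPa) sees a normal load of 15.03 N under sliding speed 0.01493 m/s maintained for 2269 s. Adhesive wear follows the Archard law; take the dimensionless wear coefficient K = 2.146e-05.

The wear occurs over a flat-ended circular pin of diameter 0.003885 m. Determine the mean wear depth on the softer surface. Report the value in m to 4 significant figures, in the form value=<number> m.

All working math carries full float precision. Printed values are rounded, and rounded just once: four significant figures.
Distance covered L = v·t = 0.01493 m/s × 2269 s = 33.88 m.
Hardness H = 0.4395 GPa = 4.395e+08 Pa.
Contact area A = π·d²/4 = π·(0.003885 m)²/4 = 1.185e-05 m².
Expressed in SI base units: W = 15.03 N, H = 4.395e+08 Pa, K = 2.146e-05.
The Archard volume V = K·W·L/H = 2.146e-05 · 15.03 · 33.88 / 4.395e+08 = 2.486e-11 m³.
Wear depth h = V/A = 2.486e-11 / 1.185e-05 = 2.097e-06 m.

value=2.097e-06 m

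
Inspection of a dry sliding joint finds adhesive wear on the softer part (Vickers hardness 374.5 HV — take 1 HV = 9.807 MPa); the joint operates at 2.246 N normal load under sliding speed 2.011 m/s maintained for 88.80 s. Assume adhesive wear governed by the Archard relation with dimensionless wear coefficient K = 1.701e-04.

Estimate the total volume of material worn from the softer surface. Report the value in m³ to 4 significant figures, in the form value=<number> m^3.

Each operation holds full float precision. Displayed values are rounded; rounded just once: four significant digits.
Path length L = v·t = 2.011 m/s × 88.80 s = 178.6 m.
Hardness H = 374.5 HV × 9.807 MPa/HV = 3673 MPa = 3.673e+09 Pa.
In SI base units: W = 2.246 N, H = 3.673e+09 Pa, K = 1.701e-04.
Volume removed: V = K·W·L/H = 1.701e-04 · 2.246 · 178.6 / 3.673e+09 = 1.858e-11 m³.

value=1.858e-11 m^3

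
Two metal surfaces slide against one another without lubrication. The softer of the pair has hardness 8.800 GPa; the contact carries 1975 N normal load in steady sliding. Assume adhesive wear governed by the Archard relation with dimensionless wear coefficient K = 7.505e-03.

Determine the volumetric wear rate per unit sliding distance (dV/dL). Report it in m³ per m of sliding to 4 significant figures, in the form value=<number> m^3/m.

Intermediate values appear rounded. All working math keeps full float precision. Rounded once at the end: four significant figures.
Hardness H = 8.800 GPa = 8.800e+09 Pa.
As SI base values: W = 1975 N, H = 8.800e+09 Pa, K = 7.505e-03.
Volumetric rate dV/dL = K·W/H (independent of L): 7.505e-03 · 1975 / 8.800e+09 = 1.684e-09 m³/m.

value=1.684e-09 m^3/m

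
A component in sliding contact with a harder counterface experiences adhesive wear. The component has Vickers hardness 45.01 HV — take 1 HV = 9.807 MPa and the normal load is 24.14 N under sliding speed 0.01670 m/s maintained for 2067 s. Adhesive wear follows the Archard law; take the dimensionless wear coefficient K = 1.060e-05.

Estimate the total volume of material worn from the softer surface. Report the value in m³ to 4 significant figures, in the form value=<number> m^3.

Each operation keeps full float precision; intermediate values are printed rounded. Rounded just once, at 4 significant figures.
Distance L = v·t = 0.01670 m/s × 2067 s = 34.52 m.
Hardness H = 45.01 HV × 9.807 MPa/HV = 441.4 MPa = 4.414e+08 Pa.
SI base units throughout: W = 24.14 N, H = 4.414e+08 Pa, K = 1.060e-05.
Archard volume V = K·W·L/H = 1.060e-05 · 24.14 · 34.52 / 4.414e+08 = 2.001e-11 m³.

value=2.001e-11 m^3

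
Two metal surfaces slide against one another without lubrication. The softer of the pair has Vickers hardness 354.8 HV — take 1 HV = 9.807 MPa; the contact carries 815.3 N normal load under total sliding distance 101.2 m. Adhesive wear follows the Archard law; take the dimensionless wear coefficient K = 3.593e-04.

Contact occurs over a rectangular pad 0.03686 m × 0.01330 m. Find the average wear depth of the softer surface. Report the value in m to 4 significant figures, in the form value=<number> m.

value=1.738e-05 m

All arithmetic holds full precision, and shown intermediates are rounded. Rounded just once: 4 significant digits.
Convert: Hardness H = 354.8 HV × 9.807 MPa/HV = 3480 MPa = 3.480e+09 Pa.
Convert: Contact area A = 0.03686 m × 0.01330 m = 4.902e-04 m².
Working in SI base units: W = 815.3 N, H = 3.480e+09 Pa, K = 3.593e-04.
Volume removed: V = K·W·L/H = 3.593e-04 · 815.3 · 101.2 / 3.480e+09 = 8.520e-09 m³.
Depth of wear h = V/A = 8.520e-09 / 4.902e-04 = 1.738e-05 m.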